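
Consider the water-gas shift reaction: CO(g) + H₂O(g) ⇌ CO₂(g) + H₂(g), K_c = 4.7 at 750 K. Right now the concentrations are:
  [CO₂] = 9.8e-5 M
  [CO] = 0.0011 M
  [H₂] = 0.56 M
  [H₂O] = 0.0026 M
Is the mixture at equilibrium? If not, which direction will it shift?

no; Q > K, reaction proceeds in reverse

Q_c = [CO₂]·[H₂] / ([CO]·[H₂O]) = (9.8e-5)·(0.56) / ((0.0011)·(0.0026)) = 19
Q_c = 19 > K_c = 4.7: net reverse reaction.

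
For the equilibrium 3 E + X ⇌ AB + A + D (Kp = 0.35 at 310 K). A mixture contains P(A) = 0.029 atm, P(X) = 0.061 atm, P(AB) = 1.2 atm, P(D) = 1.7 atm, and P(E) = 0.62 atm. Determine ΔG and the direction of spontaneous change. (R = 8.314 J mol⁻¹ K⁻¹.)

Qp = P(AB)·P(A)·P(D) / (P(E)³·P(X)) = (1.2)·(0.029)·(1.7) / ((0.62)³·(0.061)) = 4.07
ΔG = RT ln(Qp/Kp) = (8.314 J mol⁻¹ K⁻¹)(310 K) × ln(4.07/0.35)
   = (2.577 kJ/mol)(2.453) = 6.32 kJ/mol
ΔG > 0, so the forward reaction is non-spontaneous (proceeds in reverse).

ΔG = 6.32 kJ/mol; the forward reaction is non-spontaneous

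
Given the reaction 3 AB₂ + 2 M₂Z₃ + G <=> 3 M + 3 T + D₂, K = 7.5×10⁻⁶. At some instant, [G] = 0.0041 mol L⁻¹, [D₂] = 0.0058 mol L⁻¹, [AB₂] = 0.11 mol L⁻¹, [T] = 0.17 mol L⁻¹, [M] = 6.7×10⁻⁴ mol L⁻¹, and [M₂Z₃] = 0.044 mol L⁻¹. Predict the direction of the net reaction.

to the right

Q = [M]³·[T]³·[D₂] / ([AB₂]³·[M₂Z₃]²·[G]) = (6.7×10⁻⁴)³·(0.17)³·(0.0058) / ((0.11)³·(0.044)²·(0.0041)) = 8.1×10⁻⁷
Q = 8.1×10⁻⁷ < K = 7.5×10⁻⁶, so the forward reaction proceeds.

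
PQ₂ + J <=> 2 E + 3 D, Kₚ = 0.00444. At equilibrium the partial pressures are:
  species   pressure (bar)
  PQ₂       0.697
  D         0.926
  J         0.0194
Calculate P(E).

P(E) = 0.00870 bar

At equilibrium, Kₚ = P(E)²·P(D)³ / (P(PQ₂)·P(J)) = 0.00444.
(P(E))²·(0.926)³ / ((0.697)·(0.0194)) = 0.00444
P(E)² = 7.56×10⁻⁵ ⇒ P(E) = 0.00870 bar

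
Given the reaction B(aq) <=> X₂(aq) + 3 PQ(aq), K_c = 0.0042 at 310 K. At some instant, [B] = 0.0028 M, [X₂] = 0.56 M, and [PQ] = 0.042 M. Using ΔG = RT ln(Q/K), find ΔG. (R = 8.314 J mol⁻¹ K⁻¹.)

ΔG = 3.25 kJ/mol

Q_c = [X₂]·[PQ]³ / [B] = (0.56)·(0.042)³ / (0.0028) = 0.0148
ΔG = RT ln(Q_c/K_c) = (8.314 J mol⁻¹ K⁻¹)(310 K) × ln(0.0148/0.0042)
   = (2.577 kJ/mol)(1.260) = 3.25 kJ/mol
ΔG > 0, so the forward reaction is non-spontaneous (proceeds in reverse).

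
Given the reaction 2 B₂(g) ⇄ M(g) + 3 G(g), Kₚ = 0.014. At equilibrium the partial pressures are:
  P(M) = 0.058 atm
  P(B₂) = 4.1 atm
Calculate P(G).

P(G) = 1.6 atm

At equilibrium, Kₚ = P(M)·P(G)³ / P(B₂)² = 0.014.
(0.058)·(P(G))³ / (4.1)² = 0.014
P(G)³ = 4.06 ⇒ P(G) = 1.6 atm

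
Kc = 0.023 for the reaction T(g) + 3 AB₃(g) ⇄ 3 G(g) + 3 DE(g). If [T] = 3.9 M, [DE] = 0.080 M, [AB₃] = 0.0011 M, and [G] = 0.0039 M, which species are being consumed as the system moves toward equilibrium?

Qc = [G]³·[DE]³ / ([T]·[AB₃]³) = (0.0039)³·(0.080)³ / ((3.9)·(0.0011)³) = 0.0059
Qc = 0.0059 < Kc = 0.023: net forward reaction.

T, AB₃ (reactants)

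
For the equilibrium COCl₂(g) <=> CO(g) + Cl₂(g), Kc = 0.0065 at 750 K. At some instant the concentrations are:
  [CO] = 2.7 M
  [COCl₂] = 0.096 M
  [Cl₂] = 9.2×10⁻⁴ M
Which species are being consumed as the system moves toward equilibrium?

CO, Cl₂ (products)

Qc = [CO]·[Cl₂] / [COCl₂] = (2.7)·(9.2×10⁻⁴) / (0.096) = 0.026
Qc = 0.026 > Kc = 0.0065: net reverse reaction.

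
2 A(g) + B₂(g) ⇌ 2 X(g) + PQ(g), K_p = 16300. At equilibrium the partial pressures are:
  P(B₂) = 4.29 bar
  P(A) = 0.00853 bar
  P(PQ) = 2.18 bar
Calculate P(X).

P(X) = 1.53 bar

At equilibrium, K_p = P(X)²·P(PQ) / (P(A)²·P(B₂)) = 16300.
(P(X))²·(2.18) / ((0.00853)²·(4.29)) = 16300
P(X)² = 2.33 ⇒ P(X) = 1.53 bar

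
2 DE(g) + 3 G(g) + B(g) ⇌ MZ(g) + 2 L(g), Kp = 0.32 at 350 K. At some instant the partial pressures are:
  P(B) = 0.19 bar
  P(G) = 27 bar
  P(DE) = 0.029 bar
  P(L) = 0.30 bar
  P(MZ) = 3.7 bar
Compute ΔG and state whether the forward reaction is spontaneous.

ΔG = -3.22 kJ/mol; the forward reaction is spontaneous

Qp = P(MZ)·P(L)² / (P(DE)²·P(G)³·P(B)) = (3.7)·(0.30)² / ((0.029)²·(27)³·(0.19)) = 0.106
ΔG = RT ln(Qp/Kp) = (8.314 J mol⁻¹ K⁻¹)(350 K) × ln(0.106/0.32)
   = (2.910 kJ/mol)(-1.105) = -3.22 kJ/mol
ΔG < 0, so the forward reaction is spontaneous (proceeds forward).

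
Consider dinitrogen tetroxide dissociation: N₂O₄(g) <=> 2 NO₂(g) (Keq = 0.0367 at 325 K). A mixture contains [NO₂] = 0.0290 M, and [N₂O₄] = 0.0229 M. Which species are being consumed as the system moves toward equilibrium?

Q = [NO₂]² / [N₂O₄] = (0.0290)² / (0.0229) = 0.0367
Q = 0.0367 = Keq; the system is at equilibrium.

none (at equilibrium)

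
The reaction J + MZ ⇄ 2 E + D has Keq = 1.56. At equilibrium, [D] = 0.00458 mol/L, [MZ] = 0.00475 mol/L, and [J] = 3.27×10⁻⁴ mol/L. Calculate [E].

[E] = 0.0230 mol/L

At equilibrium, Keq = [E]²·[D] / ([J]·[MZ]) = 1.56.
([E])²·(0.00458) / ((3.27×10⁻⁴)·(0.00475)) = 1.56
[E]² = 5.29×10⁻⁴ ⇒ [E] = 0.0230 mol/L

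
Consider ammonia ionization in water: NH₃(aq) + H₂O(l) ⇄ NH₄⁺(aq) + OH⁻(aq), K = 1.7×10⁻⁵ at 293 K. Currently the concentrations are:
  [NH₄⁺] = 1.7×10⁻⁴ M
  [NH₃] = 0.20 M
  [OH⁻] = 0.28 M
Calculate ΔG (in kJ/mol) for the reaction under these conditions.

ΔG = 6.43 kJ/mol

(H₂O is a pure liquid — omitted from Q.)
Q = [NH₄⁺]·[OH⁻] / [NH₃] = (1.7×10⁻⁴)·(0.28) / (0.20) = 2.38×10⁻⁴
ΔG = RT ln(Q/K) = (8.314 J mol⁻¹ K⁻¹)(293 K) × ln(2.38×10⁻⁴/1.7×10⁻⁵)
   = (2.436 kJ/mol)(2.639) = 6.43 kJ/mol
ΔG > 0, so the forward reaction is non-spontaneous (proceeds in reverse).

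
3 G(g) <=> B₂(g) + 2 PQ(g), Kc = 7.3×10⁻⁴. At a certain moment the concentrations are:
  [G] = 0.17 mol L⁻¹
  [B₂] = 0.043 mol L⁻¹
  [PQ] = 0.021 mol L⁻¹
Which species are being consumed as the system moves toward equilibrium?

B₂, PQ (products)

Qc = [B₂]·[PQ]² / [G]³ = (0.043)·(0.021)² / (0.17)³ = 0.0039
Qc = 0.0039 > Kc = 7.3×10⁻⁴: net reverse reaction.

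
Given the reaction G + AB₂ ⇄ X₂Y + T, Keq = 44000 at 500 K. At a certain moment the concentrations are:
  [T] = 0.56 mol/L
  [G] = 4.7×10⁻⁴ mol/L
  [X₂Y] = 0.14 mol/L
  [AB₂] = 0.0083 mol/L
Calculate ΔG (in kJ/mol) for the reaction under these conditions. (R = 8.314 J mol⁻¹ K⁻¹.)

Q = [X₂Y]·[T] / ([G]·[AB₂]) = (0.14)·(0.56) / ((4.7×10⁻⁴)·(0.0083)) = 20100
ΔG = RT ln(Q/Keq) = (8.314 J mol⁻¹ K⁻¹)(500 K) × ln(20100/44000)
   = (4.157 kJ/mol)(-0.7835) = -3.26 kJ/mol
ΔG < 0, so the forward reaction is spontaneous (proceeds forward).

ΔG = -3.26 kJ/mol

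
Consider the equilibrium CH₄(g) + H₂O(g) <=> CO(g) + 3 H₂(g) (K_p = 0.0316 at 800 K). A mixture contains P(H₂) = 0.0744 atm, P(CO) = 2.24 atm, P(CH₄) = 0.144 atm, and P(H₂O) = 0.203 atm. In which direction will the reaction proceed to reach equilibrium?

neither direction; the system is at equilibrium

Q_p = P(CO)·P(H₂)³ / (P(CH₄)·P(H₂O)) = (2.24)·(0.0744)³ / ((0.144)·(0.203)) = 0.0316
Q_p = 0.0316 = K_p, so the system is already at equilibrium.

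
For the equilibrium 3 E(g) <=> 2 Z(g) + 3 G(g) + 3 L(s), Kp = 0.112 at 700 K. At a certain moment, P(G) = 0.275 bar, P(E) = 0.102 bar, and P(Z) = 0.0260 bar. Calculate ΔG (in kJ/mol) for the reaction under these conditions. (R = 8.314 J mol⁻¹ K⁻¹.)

(L is a pure solid — omitted from Qp.)
Qp = P(Z)²·P(G)³ / P(E)³ = (0.0260)²·(0.275)³ / (0.102)³ = 0.0132
ΔG = RT ln(Qp/Kp) = (8.314 J mol⁻¹ K⁻¹)(700 K) × ln(0.0132/0.112)
   = (5.820 kJ/mol)(-2.138) = -12.4 kJ/mol
ΔG < 0, so the forward reaction is spontaneous (proceeds forward).

ΔG = -12.4 kJ/mol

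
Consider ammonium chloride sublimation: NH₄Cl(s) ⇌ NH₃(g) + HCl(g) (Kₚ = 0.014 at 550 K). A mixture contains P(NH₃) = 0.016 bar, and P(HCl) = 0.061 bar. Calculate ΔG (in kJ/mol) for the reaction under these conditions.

(NH₄Cl is a pure solid — omitted from Qₚ.)
Qₚ = P(NH₃)·P(HCl) = (0.016)·(0.061) = 9.76×10⁻⁴
ΔG = RT ln(Qₚ/Kₚ) = (8.314 J mol⁻¹ K⁻¹)(550 K) × ln(9.76×10⁻⁴/0.014)
   = (4.573 kJ/mol)(-2.663) = -12.2 kJ/mol
ΔG < 0, so the forward reaction is spontaneous (proceeds forward).

ΔG = -12.2 kJ/mol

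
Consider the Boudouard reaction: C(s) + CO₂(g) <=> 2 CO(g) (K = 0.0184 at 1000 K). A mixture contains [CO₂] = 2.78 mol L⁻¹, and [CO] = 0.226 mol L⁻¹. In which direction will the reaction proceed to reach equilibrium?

no net change (already at equilibrium)

(C is a pure solid — omitted from Q.)
Q = [CO]² / [CO₂] = (0.226)² / (2.78) = 0.0184
Q = 0.0184 = K, so the system is already at equilibrium.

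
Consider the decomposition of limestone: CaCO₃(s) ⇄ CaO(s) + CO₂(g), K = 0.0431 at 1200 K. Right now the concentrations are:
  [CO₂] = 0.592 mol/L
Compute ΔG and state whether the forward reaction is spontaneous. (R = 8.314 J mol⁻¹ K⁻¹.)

(CaCO₃, CaO are pure solids — omitted from Q.)
Q = [CO₂] = 0.592
ΔG = RT ln(Q/K) = (8.314 J mol⁻¹ K⁻¹)(1200 K) × ln(0.592/0.0431)
   = (9.977 kJ/mol)(2.620) = 26.1 kJ/mol
ΔG > 0, so the forward reaction is non-spontaneous (proceeds in reverse).

ΔG = 26.1 kJ/mol; the forward reaction is non-spontaneous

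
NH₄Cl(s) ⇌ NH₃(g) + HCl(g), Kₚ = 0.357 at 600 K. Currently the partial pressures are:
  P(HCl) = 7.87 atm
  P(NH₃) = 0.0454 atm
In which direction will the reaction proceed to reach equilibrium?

at equilibrium

(NH₄Cl is a pure solid — omitted from Qₚ.)
Qₚ = P(NH₃)·P(HCl) = (0.0454)·(7.87) = 0.357
Qₚ = 0.357 = Kₚ, so the system is already at equilibrium.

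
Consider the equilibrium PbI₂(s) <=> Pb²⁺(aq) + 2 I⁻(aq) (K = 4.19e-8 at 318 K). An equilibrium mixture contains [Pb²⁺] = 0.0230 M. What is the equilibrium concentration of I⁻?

[I⁻] = 0.00135 M

(PbI₂ is a pure solid — omitted from K.)
At equilibrium, K = [Pb²⁺]·[I⁻]² = 4.19e-8.
(0.0230)·([I⁻])² = 4.19e-8
[I⁻]² = 1.82e-6 ⇒ [I⁻] = 0.00135 M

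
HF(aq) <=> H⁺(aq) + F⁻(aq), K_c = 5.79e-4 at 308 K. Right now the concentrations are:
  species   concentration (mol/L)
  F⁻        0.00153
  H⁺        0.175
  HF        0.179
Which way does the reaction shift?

Q_c = [H⁺]·[F⁻] / [HF] = (0.175)·(0.00153) / (0.179) = 0.00150
Q_c = 0.00150 > K_c = 5.79e-4, so the reverse reaction proceeds.

reverse (toward reactants)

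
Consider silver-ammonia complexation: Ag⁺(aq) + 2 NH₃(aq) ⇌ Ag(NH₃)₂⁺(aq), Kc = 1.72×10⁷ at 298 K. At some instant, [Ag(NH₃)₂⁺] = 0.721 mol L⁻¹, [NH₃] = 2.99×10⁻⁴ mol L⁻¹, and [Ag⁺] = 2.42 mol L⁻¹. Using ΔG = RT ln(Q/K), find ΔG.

Qc = [Ag(NH₃)₂⁺] / ([Ag⁺]·[NH₃]²) = (0.721) / ((2.42)·(2.99×10⁻⁴)²) = 3.33×10⁶
ΔG = RT ln(Qc/Kc) = (8.314 J mol⁻¹ K⁻¹)(298 K) × ln(3.33×10⁶/1.72×10⁷)
   = (2.478 kJ/mol)(-1.642) = -4.07 kJ/mol
ΔG < 0, so the forward reaction is spontaneous (proceeds forward).

ΔG = -4.07 kJ/mol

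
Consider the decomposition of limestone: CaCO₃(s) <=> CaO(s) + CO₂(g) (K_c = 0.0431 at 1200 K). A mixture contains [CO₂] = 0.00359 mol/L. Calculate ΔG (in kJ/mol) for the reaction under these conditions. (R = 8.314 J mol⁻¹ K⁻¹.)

ΔG = -24.8 kJ/mol

(CaCO₃, CaO are pure solids — omitted from Q_c.)
Q_c = [CO₂] = 0.00359
ΔG = RT ln(Q_c/K_c) = (8.314 J mol⁻¹ K⁻¹)(1200 K) × ln(0.00359/0.0431)
   = (9.977 kJ/mol)(-2.485) = -24.8 kJ/mol
ΔG < 0, so the forward reaction is spontaneous (proceeds forward).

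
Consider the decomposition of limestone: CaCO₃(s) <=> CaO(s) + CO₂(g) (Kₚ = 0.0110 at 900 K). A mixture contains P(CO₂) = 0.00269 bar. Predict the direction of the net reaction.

(CaCO₃, CaO are pure solids — omitted from Qₚ.)
Qₚ = P(CO₂) = 0.00269
Qₚ = 0.00269 < Kₚ = 0.0110, so the forward reaction proceeds.

forward (toward products)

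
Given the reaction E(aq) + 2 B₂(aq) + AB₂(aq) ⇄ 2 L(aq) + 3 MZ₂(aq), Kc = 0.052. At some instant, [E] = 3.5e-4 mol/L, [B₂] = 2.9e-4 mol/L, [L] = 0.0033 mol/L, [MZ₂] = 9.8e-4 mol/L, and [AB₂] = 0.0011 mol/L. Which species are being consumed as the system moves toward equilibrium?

L, MZ₂ (products)

Qc = [L]²·[MZ₂]³ / ([E]·[B₂]²·[AB₂]) = (0.0033)²·(9.8e-4)³ / ((3.5e-4)·(2.9e-4)²·(0.0011)) = 0.32
Qc = 0.32 > Kc = 0.052: net reverse reaction.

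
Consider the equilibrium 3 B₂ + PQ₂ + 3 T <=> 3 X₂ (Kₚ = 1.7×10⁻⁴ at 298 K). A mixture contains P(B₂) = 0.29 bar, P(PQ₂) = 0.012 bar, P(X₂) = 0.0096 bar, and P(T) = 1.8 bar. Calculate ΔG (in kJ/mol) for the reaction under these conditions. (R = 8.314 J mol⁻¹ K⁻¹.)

ΔG = 2.76 kJ/mol

Qₚ = P(X₂)³ / (P(B₂)³·P(PQ₂)·P(T)³) = (0.0096)³ / ((0.29)³·(0.012)·(1.8)³) = 5.18×10⁻⁴
ΔG = RT ln(Qₚ/Kₚ) = (8.314 J mol⁻¹ K⁻¹)(298 K) × ln(5.18×10⁻⁴/1.7×10⁻⁴)
   = (2.478 kJ/mol)(1.114) = 2.76 kJ/mol
ΔG > 0, so the forward reaction is non-spontaneous (proceeds in reverse).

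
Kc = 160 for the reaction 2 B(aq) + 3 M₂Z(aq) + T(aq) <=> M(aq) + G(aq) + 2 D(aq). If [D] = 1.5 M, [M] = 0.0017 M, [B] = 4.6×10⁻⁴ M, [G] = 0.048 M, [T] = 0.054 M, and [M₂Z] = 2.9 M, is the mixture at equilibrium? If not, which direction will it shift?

no; Q > K, reaction proceeds in reverse

Qc = [M]·[G]·[D]² / ([B]²·[M₂Z]³·[T]) = (0.0017)·(0.048)·(1.5)² / ((4.6×10⁻⁴)²·(2.9)³·(0.054)) = 660
Qc = 660 > Kc = 160: net reverse reaction.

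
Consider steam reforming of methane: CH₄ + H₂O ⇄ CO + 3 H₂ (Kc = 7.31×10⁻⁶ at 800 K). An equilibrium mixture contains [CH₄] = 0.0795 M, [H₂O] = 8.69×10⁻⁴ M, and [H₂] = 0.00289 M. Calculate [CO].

[CO] = 0.0209 M

At equilibrium, Kc = [CO]·[H₂]³ / ([CH₄]·[H₂O]) = 7.31×10⁻⁶.
([CO])·(0.00289)³ / ((0.0795)·(8.69×10⁻⁴)) = 7.31×10⁻⁶
[CO] = 0.0209 M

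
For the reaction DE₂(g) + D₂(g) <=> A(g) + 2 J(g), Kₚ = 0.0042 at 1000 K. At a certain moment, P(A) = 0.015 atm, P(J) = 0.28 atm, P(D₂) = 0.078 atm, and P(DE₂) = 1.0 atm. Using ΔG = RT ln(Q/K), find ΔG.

ΔG = 10.6 kJ/mol

Qₚ = P(A)·P(J)² / (P(DE₂)·P(D₂)) = (0.015)·(0.28)² / ((1.0)·(0.078)) = 0.0151
ΔG = RT ln(Qₚ/Kₚ) = (8.314 J mol⁻¹ K⁻¹)(1000 K) × ln(0.0151/0.0042)
   = (8.314 kJ/mol)(1.280) = 10.6 kJ/mol
ΔG > 0, so the forward reaction is non-spontaneous (proceeds in reverse).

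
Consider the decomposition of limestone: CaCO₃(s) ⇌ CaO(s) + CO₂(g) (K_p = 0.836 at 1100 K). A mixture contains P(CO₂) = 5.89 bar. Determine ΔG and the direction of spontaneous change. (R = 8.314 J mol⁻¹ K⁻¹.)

(CaCO₃, CaO are pure solids — omitted from Q_p.)
Q_p = P(CO₂) = 5.89
ΔG = RT ln(Q_p/K_p) = (8.314 J mol⁻¹ K⁻¹)(1100 K) × ln(5.89/0.836)
   = (9.145 kJ/mol)(1.952) = 17.9 kJ/mol
ΔG > 0, so the forward reaction is non-spontaneous (proceeds in reverse).

ΔG = 17.9 kJ/mol; the forward reaction is non-spontaneous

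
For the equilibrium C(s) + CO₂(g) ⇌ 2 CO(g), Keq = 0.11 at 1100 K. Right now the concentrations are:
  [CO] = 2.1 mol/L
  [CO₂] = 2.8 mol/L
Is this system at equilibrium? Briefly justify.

(C is a pure solid — omitted from Q.)
Q = [CO]² / [CO₂] = (2.1)² / (2.8) = 1.6
Q = 1.6 > Keq = 0.11: net reverse reaction.

no; Q > K, reaction proceeds in reverse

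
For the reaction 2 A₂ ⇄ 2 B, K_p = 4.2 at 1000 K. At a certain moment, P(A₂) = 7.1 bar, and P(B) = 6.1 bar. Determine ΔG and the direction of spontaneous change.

Q_p = P(B)² / P(A₂)² = (6.1)² / (7.1)² = 0.738
ΔG = RT ln(Q_p/K_p) = (8.314 J mol⁻¹ K⁻¹)(1000 K) × ln(0.738/4.2)
   = (8.314 kJ/mol)(-1.739) = -14.5 kJ/mol
ΔG < 0, so the forward reaction is spontaneous (proceeds forward).

ΔG = -14.5 kJ/mol; the forward reaction is spontaneous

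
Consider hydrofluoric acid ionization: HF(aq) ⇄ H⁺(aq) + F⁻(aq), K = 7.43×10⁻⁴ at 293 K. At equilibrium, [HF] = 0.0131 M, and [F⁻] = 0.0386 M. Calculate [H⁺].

At equilibrium, K = [H⁺]·[F⁻] / [HF] = 7.43×10⁻⁴.
([H⁺])·(0.0386) / (0.0131) = 7.43×10⁻⁴
[H⁺] = 2.52×10⁻⁴ M

[H⁺] = 2.52×10⁻⁴ M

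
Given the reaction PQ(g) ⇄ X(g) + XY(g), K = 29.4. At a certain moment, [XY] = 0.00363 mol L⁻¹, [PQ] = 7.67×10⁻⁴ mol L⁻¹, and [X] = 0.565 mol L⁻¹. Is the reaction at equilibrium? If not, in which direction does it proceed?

Q = [X]·[XY] / [PQ] = (0.565)·(0.00363) / (7.67×10⁻⁴) = 2.67
Q = 2.67 < K = 29.4, so the forward reaction proceeds.

to the right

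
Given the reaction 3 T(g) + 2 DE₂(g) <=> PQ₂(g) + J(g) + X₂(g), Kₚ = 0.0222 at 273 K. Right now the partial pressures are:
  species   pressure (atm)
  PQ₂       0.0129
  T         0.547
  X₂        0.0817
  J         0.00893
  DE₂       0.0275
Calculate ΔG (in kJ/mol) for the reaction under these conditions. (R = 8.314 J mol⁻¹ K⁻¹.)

Qₚ = P(PQ₂)·P(J)·P(X₂) / (P(T)³·P(DE₂)²) = (0.0129)·(0.00893)·(0.0817) / ((0.547)³·(0.0275)²) = 0.0760
ΔG = RT ln(Qₚ/Kₚ) = (8.314 J mol⁻¹ K⁻¹)(273 K) × ln(0.0760/0.0222)
   = (2.270 kJ/mol)(1.231) = 2.79 kJ/mol
ΔG > 0, so the forward reaction is non-spontaneous (proceeds in reverse).

ΔG = 2.79 kJ/mol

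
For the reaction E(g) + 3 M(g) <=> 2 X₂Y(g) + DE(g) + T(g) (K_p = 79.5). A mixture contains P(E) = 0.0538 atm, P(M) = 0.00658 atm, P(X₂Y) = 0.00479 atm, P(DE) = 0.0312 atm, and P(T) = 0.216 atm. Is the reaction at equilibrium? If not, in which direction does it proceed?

Q_p = P(X₂Y)²·P(DE)·P(T) / (P(E)·P(M)³) = (0.00479)²·(0.0312)·(0.216) / ((0.0538)·(0.00658)³) = 10.1
Q_p = 10.1 < K_p = 79.5, so the forward reaction proceeds.

toward products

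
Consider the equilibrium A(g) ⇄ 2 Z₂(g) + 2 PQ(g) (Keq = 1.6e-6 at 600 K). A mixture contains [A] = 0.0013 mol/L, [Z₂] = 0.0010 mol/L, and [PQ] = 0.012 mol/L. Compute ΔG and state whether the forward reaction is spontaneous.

Q = [Z₂]²·[PQ]² / [A] = (0.0010)²·(0.012)² / (0.0013) = 1.11e-7
ΔG = RT ln(Q/Keq) = (8.314 J mol⁻¹ K⁻¹)(600 K) × ln(1.11e-7/1.6e-6)
   = (4.988 kJ/mol)(-2.668) = -13.3 kJ/mol
ΔG < 0, so the forward reaction is spontaneous (proceeds forward).

ΔG = -13.3 kJ/mol; the forward reaction is spontaneous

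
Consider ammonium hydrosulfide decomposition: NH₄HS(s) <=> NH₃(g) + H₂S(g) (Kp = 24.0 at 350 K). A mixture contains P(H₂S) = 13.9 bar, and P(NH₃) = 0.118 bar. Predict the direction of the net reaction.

in the forward direction

(NH₄HS is a pure solid — omitted from Qp.)
Qp = P(NH₃)·P(H₂S) = (0.118)·(13.9) = 1.64
Qp = 1.64 < Kp = 24.0, so the forward reaction proceeds.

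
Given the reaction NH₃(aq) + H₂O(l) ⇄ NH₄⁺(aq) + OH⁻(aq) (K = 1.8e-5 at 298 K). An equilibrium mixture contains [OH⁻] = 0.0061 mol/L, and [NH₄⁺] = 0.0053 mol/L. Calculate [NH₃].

(H₂O is a pure liquid — omitted from K.)
At equilibrium, K = [NH₄⁺]·[OH⁻] / [NH₃] = 1.8e-5.
(0.0053)·(0.0061) / ([NH₃]) = 1.8e-5
[NH₃] = 1.80 = 1.8 mol/L

[NH₃] = 1.8 mol/L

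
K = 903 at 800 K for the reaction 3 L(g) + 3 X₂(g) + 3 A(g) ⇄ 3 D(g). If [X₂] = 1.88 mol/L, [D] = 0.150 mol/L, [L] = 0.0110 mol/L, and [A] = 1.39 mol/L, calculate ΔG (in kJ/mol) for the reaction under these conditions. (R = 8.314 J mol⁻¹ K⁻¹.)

ΔG = -12.3 kJ/mol

Q = [D]³ / ([L]³·[X₂]³·[A]³) = (0.150)³ / ((0.0110)³·(1.88)³·(1.39)³) = 142
ΔG = RT ln(Q/K) = (8.314 J mol⁻¹ K⁻¹)(800 K) × ln(142/903)
   = (6.651 kJ/mol)(-1.850) = -12.3 kJ/mol
ΔG < 0, so the forward reaction is spontaneous (proceeds forward).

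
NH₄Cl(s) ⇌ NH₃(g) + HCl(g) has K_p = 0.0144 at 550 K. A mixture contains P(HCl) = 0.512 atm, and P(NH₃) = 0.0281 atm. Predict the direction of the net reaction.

at equilibrium

(NH₄Cl is a pure solid — omitted from Q_p.)
Q_p = P(NH₃)·P(HCl) = (0.0281)·(0.512) = 0.0144
Q_p = 0.0144 = K_p, so the system is already at equilibrium.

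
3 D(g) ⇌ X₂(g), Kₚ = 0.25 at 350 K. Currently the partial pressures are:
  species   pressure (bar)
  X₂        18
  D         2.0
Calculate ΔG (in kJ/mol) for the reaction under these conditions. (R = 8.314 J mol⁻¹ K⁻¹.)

Qₚ = P(X₂) / P(D)³ = (18) / (2.0)³ = 2.25
ΔG = RT ln(Qₚ/Kₚ) = (8.314 J mol⁻¹ K⁻¹)(350 K) × ln(2.25/0.25)
   = (2.910 kJ/mol)(2.197) = 6.39 kJ/mol
ΔG > 0, so the forward reaction is non-spontaneous (proceeds in reverse).

ΔG = 6.39 kJ/mol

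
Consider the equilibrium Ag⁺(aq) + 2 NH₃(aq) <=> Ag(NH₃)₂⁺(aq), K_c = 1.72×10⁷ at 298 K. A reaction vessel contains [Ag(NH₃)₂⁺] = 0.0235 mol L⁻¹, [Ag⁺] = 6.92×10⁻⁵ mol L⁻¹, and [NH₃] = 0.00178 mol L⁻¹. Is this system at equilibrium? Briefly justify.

Q_c = [Ag(NH₃)₂⁺] / ([Ag⁺]·[NH₃]²) = (0.0235) / ((6.92×10⁻⁵)·(0.00178)²) = 1.07×10⁸
Q_c = 1.07×10⁸ > K_c = 1.72×10⁷: net reverse reaction.

no; Q > K, reaction proceeds in reverse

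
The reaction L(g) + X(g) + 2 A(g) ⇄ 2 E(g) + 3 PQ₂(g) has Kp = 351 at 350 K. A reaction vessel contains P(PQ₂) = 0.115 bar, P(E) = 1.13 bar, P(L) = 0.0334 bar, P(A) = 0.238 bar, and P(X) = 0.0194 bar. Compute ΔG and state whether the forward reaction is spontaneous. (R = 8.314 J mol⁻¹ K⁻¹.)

ΔG = -5.51 kJ/mol; the forward reaction is spontaneous

Qp = P(E)²·P(PQ₂)³ / (P(L)·P(X)·P(A)²) = (1.13)²·(0.115)³ / ((0.0334)·(0.0194)·(0.238)²) = 52.9
ΔG = RT ln(Qp/Kp) = (8.314 J mol⁻¹ K⁻¹)(350 K) × ln(52.9/351)
   = (2.910 kJ/mol)(-1.892) = -5.51 kJ/mol
ΔG < 0, so the forward reaction is spontaneous (proceeds forward).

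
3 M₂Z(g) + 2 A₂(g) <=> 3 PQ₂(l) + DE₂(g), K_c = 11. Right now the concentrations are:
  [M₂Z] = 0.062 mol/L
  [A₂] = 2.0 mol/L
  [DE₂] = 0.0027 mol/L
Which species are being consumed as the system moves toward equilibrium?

M₂Z, A₂ (reactants)

(PQ₂ is a pure liquid — omitted from Q_c.)
Q_c = [DE₂] / ([M₂Z]³·[A₂]²) = (0.0027) / ((0.062)³·(2.0)²) = 2.8
Q_c = 2.8 < K_c = 11: net forward reaction.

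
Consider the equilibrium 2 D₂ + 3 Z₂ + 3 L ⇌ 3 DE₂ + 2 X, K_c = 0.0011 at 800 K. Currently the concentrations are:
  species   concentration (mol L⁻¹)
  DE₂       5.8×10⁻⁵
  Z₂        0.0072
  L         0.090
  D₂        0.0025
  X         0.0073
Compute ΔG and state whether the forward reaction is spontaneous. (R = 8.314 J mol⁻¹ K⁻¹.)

ΔG = 11.4 kJ/mol; the forward reaction is non-spontaneous

Q_c = [DE₂]³·[X]² / ([D₂]²·[Z₂]³·[L]³) = (5.8×10⁻⁵)³·(0.0073)² / ((0.0025)²·(0.0072)³·(0.090)³) = 0.00611
ΔG = RT ln(Q_c/K_c) = (8.314 J mol⁻¹ K⁻¹)(800 K) × ln(0.00611/0.0011)
   = (6.651 kJ/mol)(1.715) = 11.4 kJ/mol
ΔG > 0, so the forward reaction is non-spontaneous (proceeds in reverse).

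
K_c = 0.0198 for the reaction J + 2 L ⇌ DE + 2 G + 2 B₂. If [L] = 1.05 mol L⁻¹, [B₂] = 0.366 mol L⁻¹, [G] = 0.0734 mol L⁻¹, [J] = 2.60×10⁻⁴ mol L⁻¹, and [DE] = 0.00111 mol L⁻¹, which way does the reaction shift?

to the right

Q_c = [DE]·[G]²·[B₂]² / ([J]·[L]²) = (0.00111)·(0.0734)²·(0.366)² / ((2.60×10⁻⁴)·(1.05)²) = 0.00279
Q_c = 0.00279 < K_c = 0.0198, so the forward reaction proceeds.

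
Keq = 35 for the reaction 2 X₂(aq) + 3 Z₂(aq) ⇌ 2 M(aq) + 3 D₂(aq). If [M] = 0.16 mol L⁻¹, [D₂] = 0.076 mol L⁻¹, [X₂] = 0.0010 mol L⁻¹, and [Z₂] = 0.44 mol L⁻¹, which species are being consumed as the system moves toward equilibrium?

Q = [M]²·[D₂]³ / ([X₂]²·[Z₂]³) = (0.16)²·(0.076)³ / ((0.0010)²·(0.44)³) = 130
Q = 130 > Keq = 35: net reverse reaction.

M, D₂ (products)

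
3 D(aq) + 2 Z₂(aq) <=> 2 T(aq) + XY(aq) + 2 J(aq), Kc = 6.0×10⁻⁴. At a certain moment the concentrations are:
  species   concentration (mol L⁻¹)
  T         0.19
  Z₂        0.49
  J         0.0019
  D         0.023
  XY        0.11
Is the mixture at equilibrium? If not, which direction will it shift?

Qc = [T]²·[XY]·[J]² / ([D]³·[Z₂]²) = (0.19)²·(0.11)·(0.0019)² / ((0.023)³·(0.49)²) = 0.0049
Qc = 0.0049 > Kc = 6.0×10⁻⁴: net reverse reaction.

no; Q > K, reaction proceeds in reverse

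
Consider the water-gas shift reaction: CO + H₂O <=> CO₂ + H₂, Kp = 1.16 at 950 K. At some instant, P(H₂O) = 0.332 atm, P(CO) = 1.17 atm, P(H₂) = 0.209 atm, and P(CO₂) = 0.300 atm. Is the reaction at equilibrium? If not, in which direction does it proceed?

Qp = P(CO₂)·P(H₂) / (P(CO)·P(H₂O)) = (0.300)·(0.209) / ((1.17)·(0.332)) = 0.161
Qp = 0.161 < Kp = 1.16, so the forward reaction proceeds.

in the forward direction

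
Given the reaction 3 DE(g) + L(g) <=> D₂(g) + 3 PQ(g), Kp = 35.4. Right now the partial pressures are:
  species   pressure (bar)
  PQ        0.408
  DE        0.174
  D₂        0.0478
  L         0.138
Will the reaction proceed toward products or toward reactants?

forward (toward products)

Qp = P(D₂)·P(PQ)³ / (P(DE)³·P(L)) = (0.0478)·(0.408)³ / ((0.174)³·(0.138)) = 4.47
Qp = 4.47 < Kp = 35.4, so the forward reaction proceeds.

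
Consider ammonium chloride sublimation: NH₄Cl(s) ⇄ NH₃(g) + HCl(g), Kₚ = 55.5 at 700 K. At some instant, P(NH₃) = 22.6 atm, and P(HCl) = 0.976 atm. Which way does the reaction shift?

(NH₄Cl is a pure solid — omitted from Qₚ.)
Qₚ = P(NH₃)·P(HCl) = (22.6)·(0.976) = 22.1
Qₚ = 22.1 < Kₚ = 55.5, so the forward reaction proceeds.

toward products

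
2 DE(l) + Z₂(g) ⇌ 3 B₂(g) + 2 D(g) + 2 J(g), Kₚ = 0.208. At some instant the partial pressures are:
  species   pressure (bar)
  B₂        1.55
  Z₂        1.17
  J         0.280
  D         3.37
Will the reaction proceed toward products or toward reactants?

(DE is a pure liquid — omitted from Qₚ.)
Qₚ = P(B₂)³·P(D)²·P(J)² / P(Z₂) = (1.55)³·(3.37)²·(0.280)² / (1.17) = 2.83
Qₚ = 2.83 > Kₚ = 0.208, so the reverse reaction proceeds.

toward reactants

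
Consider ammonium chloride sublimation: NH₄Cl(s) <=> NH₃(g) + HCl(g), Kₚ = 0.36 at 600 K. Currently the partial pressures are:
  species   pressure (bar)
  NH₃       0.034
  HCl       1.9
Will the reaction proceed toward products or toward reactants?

(NH₄Cl is a pure solid — omitted from Qₚ.)
Qₚ = P(NH₃)·P(HCl) = (0.034)·(1.9) = 0.065
Qₚ = 0.065 < Kₚ = 0.36, so the forward reaction proceeds.

in the forward direction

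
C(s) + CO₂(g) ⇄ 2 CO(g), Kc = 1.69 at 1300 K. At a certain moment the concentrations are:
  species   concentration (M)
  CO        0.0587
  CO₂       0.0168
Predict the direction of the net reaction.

toward products

(C is a pure solid — omitted from Qc.)
Qc = [CO]² / [CO₂] = (0.0587)² / (0.0168) = 0.205
Qc = 0.205 < Kc = 1.69, so the forward reaction proceeds.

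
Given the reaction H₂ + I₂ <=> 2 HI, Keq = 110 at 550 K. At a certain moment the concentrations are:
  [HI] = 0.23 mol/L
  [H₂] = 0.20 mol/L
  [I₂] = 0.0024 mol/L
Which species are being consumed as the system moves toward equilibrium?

none (at equilibrium)

Q = [HI]² / ([H₂]·[I₂]) = (0.23)² / ((0.20)·(0.0024)) = 110
Q = 110 = Keq; the system is at equilibrium.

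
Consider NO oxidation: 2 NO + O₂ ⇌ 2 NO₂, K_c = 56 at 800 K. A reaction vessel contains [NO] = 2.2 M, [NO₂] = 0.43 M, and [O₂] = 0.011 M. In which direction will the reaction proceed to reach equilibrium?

Q_c = [NO₂]² / ([NO]²·[O₂]) = (0.43)² / ((2.2)²·(0.011)) = 3.5
Q_c = 3.5 < K_c = 56, so the forward reaction proceeds.

forward (toward products)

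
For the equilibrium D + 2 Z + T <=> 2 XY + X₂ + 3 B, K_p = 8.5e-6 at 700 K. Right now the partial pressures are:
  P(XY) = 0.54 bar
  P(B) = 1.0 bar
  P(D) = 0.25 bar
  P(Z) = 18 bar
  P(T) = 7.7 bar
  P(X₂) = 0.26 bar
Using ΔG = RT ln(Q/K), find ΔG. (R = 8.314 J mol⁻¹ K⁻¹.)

ΔG = 15.5 kJ/mol

Q_p = P(XY)²·P(X₂)·P(B)³ / (P(D)·P(Z)²·P(T)) = (0.54)²·(0.26)·(1.0)³ / ((0.25)·(18)²·(7.7)) = 1.22e-4
ΔG = RT ln(Q_p/K_p) = (8.314 J mol⁻¹ K⁻¹)(700 K) × ln(1.22e-4/8.5e-6)
   = (5.820 kJ/mol)(2.664) = 15.5 kJ/mol
ΔG > 0, so the forward reaction is non-spontaneous (proceeds in reverse).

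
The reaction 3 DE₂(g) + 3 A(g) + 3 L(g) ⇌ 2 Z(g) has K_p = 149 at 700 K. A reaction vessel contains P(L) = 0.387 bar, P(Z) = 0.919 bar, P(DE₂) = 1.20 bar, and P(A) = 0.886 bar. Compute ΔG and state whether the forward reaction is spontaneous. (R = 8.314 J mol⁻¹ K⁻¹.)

ΔG = -14.6 kJ/mol; the forward reaction is spontaneous

Q_p = P(Z)² / (P(DE₂)³·P(A)³·P(L)³) = (0.919)² / ((1.20)³·(0.886)³·(0.387)³) = 12.1
ΔG = RT ln(Q_p/K_p) = (8.314 J mol⁻¹ K⁻¹)(700 K) × ln(12.1/149)
   = (5.820 kJ/mol)(-2.511) = -14.6 kJ/mol
ΔG < 0, so the forward reaction is spontaneous (proceeds forward).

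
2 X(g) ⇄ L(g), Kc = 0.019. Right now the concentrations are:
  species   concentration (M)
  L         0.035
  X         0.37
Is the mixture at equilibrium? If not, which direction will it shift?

Qc = [L] / [X]² = (0.035) / (0.37)² = 0.26
Qc = 0.26 > Kc = 0.019: net reverse reaction.

no; Q > K, reaction proceeds in reverse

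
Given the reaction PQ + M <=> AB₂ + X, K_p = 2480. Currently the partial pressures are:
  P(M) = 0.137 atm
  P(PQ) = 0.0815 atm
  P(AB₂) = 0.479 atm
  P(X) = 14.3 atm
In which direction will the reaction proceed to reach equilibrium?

forward (toward products)

Q_p = P(AB₂)·P(X) / (P(PQ)·P(M)) = (0.479)·(14.3) / ((0.0815)·(0.137)) = 613
Q_p = 613 < K_p = 2480, so the forward reaction proceeds.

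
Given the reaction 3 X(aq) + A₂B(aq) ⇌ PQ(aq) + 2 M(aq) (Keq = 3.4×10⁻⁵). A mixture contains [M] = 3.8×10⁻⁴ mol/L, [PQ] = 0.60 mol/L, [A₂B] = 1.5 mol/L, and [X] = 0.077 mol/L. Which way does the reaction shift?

to the left

Q = [PQ]·[M]² / ([X]³·[A₂B]) = (0.60)·(3.8×10⁻⁴)² / ((0.077)³·(1.5)) = 1.3×10⁻⁴
Q = 1.3×10⁻⁴ > Keq = 3.4×10⁻⁵, so the reverse reaction proceeds.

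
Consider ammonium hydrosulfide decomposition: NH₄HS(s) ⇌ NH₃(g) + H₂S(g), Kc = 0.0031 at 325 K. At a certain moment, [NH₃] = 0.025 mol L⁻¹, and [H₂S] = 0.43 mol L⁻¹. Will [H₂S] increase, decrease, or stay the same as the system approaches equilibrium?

(NH₄HS is a pure solid — omitted from Qc.)
Qc = [NH₃]·[H₂S] = (0.025)·(0.43) = 0.011
Qc = 0.011 > Kc = 0.0031: net reverse reaction.
H₂S is a product, so it decreases.

decrease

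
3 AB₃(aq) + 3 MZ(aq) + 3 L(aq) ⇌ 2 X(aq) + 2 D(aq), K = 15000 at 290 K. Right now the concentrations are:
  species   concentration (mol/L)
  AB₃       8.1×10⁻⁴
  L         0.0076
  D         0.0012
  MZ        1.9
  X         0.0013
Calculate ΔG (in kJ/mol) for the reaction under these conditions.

ΔG = -5.52 kJ/mol

Q = [X]²·[D]² / ([AB₃]³·[MZ]³·[L]³) = (0.0013)²·(0.0012)² / ((8.1×10⁻⁴)³·(1.9)³·(0.0076)³) = 1520
ΔG = RT ln(Q/K) = (8.314 J mol⁻¹ K⁻¹)(290 K) × ln(1520/15000)
   = (2.411 kJ/mol)(-2.289) = -5.52 kJ/mol
ΔG < 0, so the forward reaction is spontaneous (proceeds forward).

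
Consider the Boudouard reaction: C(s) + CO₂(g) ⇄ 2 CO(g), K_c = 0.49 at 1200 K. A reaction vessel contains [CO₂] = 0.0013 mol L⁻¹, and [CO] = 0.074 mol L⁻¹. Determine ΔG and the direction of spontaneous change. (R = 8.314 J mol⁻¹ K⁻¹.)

(C is a pure solid — omitted from Q_c.)
Q_c = [CO]² / [CO₂] = (0.074)² / (0.0013) = 4.21
ΔG = RT ln(Q_c/K_c) = (8.314 J mol⁻¹ K⁻¹)(1200 K) × ln(4.21/0.49)
   = (9.977 kJ/mol)(2.151) = 21.5 kJ/mol
ΔG > 0, so the forward reaction is non-spontaneous (proceeds in reverse).

ΔG = 21.5 kJ/mol; the forward reaction is non-spontaneous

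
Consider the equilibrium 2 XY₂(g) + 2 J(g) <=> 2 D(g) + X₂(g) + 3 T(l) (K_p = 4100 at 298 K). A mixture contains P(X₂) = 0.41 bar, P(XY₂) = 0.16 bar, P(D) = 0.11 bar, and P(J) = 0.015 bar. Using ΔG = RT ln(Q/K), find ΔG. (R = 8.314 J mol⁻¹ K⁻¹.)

(T is a pure liquid — omitted from Q_p.)
Q_p = P(D)²·P(X₂) / (P(XY₂)²·P(J)²) = (0.11)²·(0.41) / ((0.16)²·(0.015)²) = 861
ΔG = RT ln(Q_p/K_p) = (8.314 J mol⁻¹ K⁻¹)(298 K) × ln(861/4100)
   = (2.478 kJ/mol)(-1.561) = -3.87 kJ/mol
ΔG < 0, so the forward reaction is spontaneous (proceeds forward).

ΔG = -3.87 kJ/mol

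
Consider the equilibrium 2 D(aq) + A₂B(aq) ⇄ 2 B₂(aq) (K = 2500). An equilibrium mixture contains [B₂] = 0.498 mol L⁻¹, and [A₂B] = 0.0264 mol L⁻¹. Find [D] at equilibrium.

[D] = 0.0613 mol L⁻¹

At equilibrium, K = [B₂]² / ([D]²·[A₂B]) = 2500.
(0.498)² / (([D])²·(0.0264)) = 2500
[D]² = 0.00376 ⇒ [D] = 0.0613 mol L⁻¹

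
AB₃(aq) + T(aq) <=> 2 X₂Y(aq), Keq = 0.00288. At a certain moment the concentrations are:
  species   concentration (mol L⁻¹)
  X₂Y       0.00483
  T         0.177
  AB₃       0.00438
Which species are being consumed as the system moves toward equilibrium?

X₂Y (products)

Q = [X₂Y]² / ([AB₃]·[T]) = (0.00483)² / ((0.00438)·(0.177)) = 0.0301
Q = 0.0301 > Keq = 0.00288: net reverse reaction.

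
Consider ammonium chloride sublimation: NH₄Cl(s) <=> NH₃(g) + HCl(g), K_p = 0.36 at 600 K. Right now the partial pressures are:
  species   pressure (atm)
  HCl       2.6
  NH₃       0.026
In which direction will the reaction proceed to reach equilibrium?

to the right

(NH₄Cl is a pure solid — omitted from Q_p.)
Q_p = P(NH₃)·P(HCl) = (0.026)·(2.6) = 0.068
Q_p = 0.068 < K_p = 0.36, so the forward reaction proceeds.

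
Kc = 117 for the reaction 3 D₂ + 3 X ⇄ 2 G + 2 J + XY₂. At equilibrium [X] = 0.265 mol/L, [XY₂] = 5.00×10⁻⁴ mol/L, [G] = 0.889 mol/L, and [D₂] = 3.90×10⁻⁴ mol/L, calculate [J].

At equilibrium, Kc = [G]²·[J]²·[XY₂] / ([D₂]³·[X]³) = 117.
(0.889)²·([J])²·(5.00×10⁻⁴) / ((3.90×10⁻⁴)³·(0.265)³) = 117
[J]² = 3.27×10⁻⁷ ⇒ [J] = 5.72×10⁻⁴ mol/L

[J] = 5.72×10⁻⁴ mol/L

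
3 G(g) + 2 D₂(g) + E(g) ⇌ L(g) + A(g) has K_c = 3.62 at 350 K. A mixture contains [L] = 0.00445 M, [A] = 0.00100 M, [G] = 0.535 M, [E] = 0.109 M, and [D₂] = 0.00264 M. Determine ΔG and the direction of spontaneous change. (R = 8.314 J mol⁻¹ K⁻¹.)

ΔG = 6.86 kJ/mol; the forward reaction is non-spontaneous

Q_c = [L]·[A] / ([G]³·[D₂]²·[E]) = (0.00445)·(0.00100) / ((0.535)³·(0.00264)²·(0.109)) = 38.3
ΔG = RT ln(Q_c/K_c) = (8.314 J mol⁻¹ K⁻¹)(350 K) × ln(38.3/3.62)
   = (2.910 kJ/mol)(2.359) = 6.86 kJ/mol
ΔG > 0, so the forward reaction is non-spontaneous (proceeds in reverse).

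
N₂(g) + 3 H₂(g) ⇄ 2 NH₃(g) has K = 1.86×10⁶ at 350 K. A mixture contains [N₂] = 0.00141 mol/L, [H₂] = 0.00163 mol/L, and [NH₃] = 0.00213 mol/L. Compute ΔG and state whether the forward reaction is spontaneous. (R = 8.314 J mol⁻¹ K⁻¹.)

Q = [NH₃]² / ([N₂]·[H₂]³) = (0.00213)² / ((0.00141)·(0.00163)³) = 7.43×10⁵
ΔG = RT ln(Q/K) = (8.314 J mol⁻¹ K⁻¹)(350 K) × ln(7.43×10⁵/1.86×10⁶)
   = (2.910 kJ/mol)(-0.9176) = -2.67 kJ/mol
ΔG < 0, so the forward reaction is spontaneous (proceeds forward).

ΔG = -2.67 kJ/mol; the forward reaction is spontaneous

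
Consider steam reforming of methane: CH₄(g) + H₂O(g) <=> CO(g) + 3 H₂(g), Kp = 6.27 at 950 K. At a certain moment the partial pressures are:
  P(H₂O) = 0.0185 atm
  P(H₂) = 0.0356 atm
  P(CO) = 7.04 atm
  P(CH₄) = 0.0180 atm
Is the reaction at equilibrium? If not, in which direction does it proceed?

in the forward direction

Qp = P(CO)·P(H₂)³ / (P(CH₄)·P(H₂O)) = (7.04)·(0.0356)³ / ((0.0180)·(0.0185)) = 0.954
Qp = 0.954 < Kp = 6.27, so the forward reaction proceeds.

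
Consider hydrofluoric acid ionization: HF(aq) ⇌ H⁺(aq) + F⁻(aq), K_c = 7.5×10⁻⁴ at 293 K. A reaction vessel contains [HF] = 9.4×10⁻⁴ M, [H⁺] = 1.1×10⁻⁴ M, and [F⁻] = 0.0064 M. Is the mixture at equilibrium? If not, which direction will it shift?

yes, at equilibrium

Q_c = [H⁺]·[F⁻] / [HF] = (1.1×10⁻⁴)·(0.0064) / (9.4×10⁻⁴) = 7.5×10⁻⁴
Q_c = 7.5×10⁻⁴ = K_c; the system is at equilibrium.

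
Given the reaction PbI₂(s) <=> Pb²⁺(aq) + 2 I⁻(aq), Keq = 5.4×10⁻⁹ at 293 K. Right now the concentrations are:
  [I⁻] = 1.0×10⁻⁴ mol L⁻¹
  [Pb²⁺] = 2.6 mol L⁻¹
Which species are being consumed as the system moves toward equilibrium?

(PbI₂ is a pure solid — omitted from Q.)
Q = [Pb²⁺]·[I⁻]² = (2.6)·(1.0×10⁻⁴)² = 2.6×10⁻⁸
Q = 2.6×10⁻⁸ > Keq = 5.4×10⁻⁹: net reverse reaction.

Pb²⁺, I⁻ (products)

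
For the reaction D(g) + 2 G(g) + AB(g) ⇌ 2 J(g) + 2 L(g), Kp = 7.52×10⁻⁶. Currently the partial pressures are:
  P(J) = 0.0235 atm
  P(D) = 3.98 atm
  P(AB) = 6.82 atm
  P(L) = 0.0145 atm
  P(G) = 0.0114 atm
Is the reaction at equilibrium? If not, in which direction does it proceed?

Qp = P(J)²·P(L)² / (P(D)·P(G)²·P(AB)) = (0.0235)²·(0.0145)² / ((3.98)·(0.0114)²·(6.82)) = 3.29×10⁻⁵
Qp = 3.29×10⁻⁵ > Kp = 7.52×10⁻⁶, so the reverse reaction proceeds.

reverse (toward reactants)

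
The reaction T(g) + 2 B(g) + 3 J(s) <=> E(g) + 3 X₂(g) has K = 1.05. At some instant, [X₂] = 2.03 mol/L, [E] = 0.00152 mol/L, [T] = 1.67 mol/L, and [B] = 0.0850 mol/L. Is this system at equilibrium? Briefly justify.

yes, at equilibrium

(J is a pure solid — omitted from Q.)
Q = [E]·[X₂]³ / ([T]·[B]²) = (0.00152)·(2.03)³ / ((1.67)·(0.0850)²) = 1.05
Q = 1.05 = K; the system is at equilibrium.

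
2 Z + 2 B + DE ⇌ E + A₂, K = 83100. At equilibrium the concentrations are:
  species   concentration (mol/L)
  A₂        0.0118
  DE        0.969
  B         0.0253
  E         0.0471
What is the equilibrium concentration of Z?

[Z] = 0.00328 mol/L

At equilibrium, K = [E]·[A₂] / ([Z]²·[B]²·[DE]) = 83100.
(0.0471)·(0.0118) / (([Z])²·(0.0253)²·(0.969)) = 83100
[Z]² = 1.08×10⁻⁵ ⇒ [Z] = 0.00328 mol/L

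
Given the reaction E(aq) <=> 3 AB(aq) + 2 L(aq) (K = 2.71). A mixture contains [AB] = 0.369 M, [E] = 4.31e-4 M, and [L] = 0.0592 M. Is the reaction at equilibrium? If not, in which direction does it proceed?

Q = [AB]³·[L]² / [E] = (0.369)³·(0.0592)² / (4.31e-4) = 0.409
Q = 0.409 < K = 2.71, so the forward reaction proceeds.

forward (toward products)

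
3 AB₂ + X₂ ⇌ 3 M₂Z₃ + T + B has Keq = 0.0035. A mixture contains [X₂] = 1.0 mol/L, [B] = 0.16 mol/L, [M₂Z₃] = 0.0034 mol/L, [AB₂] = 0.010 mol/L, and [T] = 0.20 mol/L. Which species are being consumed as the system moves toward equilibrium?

Q = [M₂Z₃]³·[T]·[B] / ([AB₂]³·[X₂]) = (0.0034)³·(0.20)·(0.16) / ((0.010)³·(1.0)) = 0.0013
Q = 0.0013 < Keq = 0.0035: net forward reaction.

AB₂, X₂ (reactants)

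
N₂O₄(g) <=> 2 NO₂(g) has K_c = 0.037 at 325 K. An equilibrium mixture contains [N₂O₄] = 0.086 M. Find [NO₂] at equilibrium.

At equilibrium, K_c = [NO₂]² / [N₂O₄] = 0.037.
([NO₂])² / (0.086) = 0.037
[NO₂]² = 0.00318 ⇒ [NO₂] = 0.056 M

[NO₂] = 0.056 M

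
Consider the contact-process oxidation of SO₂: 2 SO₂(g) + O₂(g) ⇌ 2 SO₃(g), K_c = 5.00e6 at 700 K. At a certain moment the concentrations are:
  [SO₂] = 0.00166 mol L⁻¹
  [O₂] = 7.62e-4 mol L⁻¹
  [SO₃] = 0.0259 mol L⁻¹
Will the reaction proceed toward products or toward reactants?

Q_c = [SO₃]² / ([SO₂]²·[O₂]) = (0.0259)² / ((0.00166)²·(7.62e-4)) = 3.19e5
Q_c = 3.19e5 < K_c = 5.00e6, so the forward reaction proceeds.

to the right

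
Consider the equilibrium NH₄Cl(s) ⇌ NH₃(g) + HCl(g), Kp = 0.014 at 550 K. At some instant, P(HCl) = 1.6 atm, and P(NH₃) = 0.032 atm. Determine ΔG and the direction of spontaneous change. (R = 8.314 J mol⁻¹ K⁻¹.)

ΔG = 5.93 kJ/mol; the forward reaction is non-spontaneous

(NH₄Cl is a pure solid — omitted from Qp.)
Qp = P(NH₃)·P(HCl) = (0.032)·(1.6) = 0.0512
ΔG = RT ln(Qp/Kp) = (8.314 J mol⁻¹ K⁻¹)(550 K) × ln(0.0512/0.014)
   = (4.573 kJ/mol)(1.297) = 5.93 kJ/mol
ΔG > 0, so the forward reaction is non-spontaneous (proceeds in reverse).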